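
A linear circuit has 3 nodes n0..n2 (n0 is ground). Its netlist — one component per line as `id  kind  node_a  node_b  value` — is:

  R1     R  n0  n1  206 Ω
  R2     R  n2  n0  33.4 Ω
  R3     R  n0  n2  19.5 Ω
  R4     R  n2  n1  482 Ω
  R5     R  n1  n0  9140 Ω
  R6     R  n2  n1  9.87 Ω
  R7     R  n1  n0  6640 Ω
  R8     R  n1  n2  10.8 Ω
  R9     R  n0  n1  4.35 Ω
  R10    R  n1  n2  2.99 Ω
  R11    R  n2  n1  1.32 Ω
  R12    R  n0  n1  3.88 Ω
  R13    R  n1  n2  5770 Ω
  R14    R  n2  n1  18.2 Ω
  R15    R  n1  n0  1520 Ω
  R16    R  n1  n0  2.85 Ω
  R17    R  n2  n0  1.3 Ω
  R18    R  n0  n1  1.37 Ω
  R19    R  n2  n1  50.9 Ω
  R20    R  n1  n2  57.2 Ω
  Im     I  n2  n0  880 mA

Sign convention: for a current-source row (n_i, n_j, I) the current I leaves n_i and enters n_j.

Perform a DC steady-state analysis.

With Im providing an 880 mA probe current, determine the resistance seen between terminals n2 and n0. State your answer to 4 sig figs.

Apply KCL at each of the 2 non-ground nodes and solve the resulting linear system.
Node n1: branches {R1, R4, R5, R6, R7, R8, R9, R10, R11, R12, R13, R14, R15, R16, R18, R19, R20} → V_1 = -0.2592
Node n2: branches {R2, R3, R4, R6, R8, R10, R11, R13, R14, R17, R19, R20, Im} → V_2 = -0.5549

R_eq = 0.6306 Ω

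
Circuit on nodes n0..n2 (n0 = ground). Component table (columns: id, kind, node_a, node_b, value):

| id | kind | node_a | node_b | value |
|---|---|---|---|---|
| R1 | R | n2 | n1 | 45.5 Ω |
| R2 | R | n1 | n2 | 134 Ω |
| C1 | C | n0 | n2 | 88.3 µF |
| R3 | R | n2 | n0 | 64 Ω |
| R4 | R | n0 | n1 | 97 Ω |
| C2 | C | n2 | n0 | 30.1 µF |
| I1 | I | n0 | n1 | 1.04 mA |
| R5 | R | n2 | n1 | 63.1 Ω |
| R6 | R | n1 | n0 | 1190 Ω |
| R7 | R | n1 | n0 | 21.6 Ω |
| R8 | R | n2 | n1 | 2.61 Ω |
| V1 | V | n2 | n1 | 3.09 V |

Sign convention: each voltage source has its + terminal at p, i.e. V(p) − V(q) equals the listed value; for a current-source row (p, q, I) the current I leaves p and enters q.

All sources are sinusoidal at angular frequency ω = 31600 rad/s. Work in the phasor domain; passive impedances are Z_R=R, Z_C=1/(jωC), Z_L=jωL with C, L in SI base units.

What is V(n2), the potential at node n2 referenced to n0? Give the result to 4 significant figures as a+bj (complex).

Element admittances at ω=31600 rad/s:
  Y(R1) = 0.02198+0.000j S between n2,n1
  Y(R2) = 0.007463+0.000j S between n1,n2
  Y(C1) = 0.000+2.790j S between n0,n2
  Y(R3) = 0.01562+0.000j S between n2,n0
  Y(R4) = 0.01031+0.000j S between n0,n1
  Y(C2) = 0.000+0.9512j S between n2,n0
  I1: injects 0.00104 A into n1 (from n0)
  Y(R5) = 0.01585+0.000j S between n2,n1
  Y(R6) = 0.0008403+0.000j S between n1,n0
  Y(R7) = 0.04630+0.000j S between n1,n0
  Y(R8) = 0.3831+0.000j S between n2,n1
  V1: constraint V(n2)−V(n1) = 3.09
Assemble and solve the 3×3 MNA system:
  V(n1)=-3.089-0.04770j  V(n2)=0.0009317-0.04770j
  i(V1)=-1.502-0.002740j

0.0009317-0.04770j V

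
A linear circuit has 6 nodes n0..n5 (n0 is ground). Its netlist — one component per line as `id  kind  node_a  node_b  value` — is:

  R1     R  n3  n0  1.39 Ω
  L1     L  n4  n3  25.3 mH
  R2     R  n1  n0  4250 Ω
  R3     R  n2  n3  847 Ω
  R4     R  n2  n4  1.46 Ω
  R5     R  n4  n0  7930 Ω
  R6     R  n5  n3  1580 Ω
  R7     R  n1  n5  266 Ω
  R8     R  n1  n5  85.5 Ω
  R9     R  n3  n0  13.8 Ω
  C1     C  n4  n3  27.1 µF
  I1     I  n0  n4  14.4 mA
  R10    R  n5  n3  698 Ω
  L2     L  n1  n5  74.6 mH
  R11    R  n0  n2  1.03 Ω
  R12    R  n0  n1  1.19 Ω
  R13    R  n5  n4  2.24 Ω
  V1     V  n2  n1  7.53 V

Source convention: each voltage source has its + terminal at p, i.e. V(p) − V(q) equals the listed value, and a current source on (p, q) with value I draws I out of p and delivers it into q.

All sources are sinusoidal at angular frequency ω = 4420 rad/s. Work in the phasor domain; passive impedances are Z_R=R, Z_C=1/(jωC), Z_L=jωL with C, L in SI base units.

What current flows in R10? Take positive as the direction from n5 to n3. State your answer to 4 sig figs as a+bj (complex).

Apply KCL at each of the 5 non-ground nodes and solve the resulting linear system.
Node n1: branches {R2, R7, R8, L2, R12, V1} → V_1 = -4.096-0.1800j
Node n2: branches {R3, R4, R11, V1} → V_2 = 3.434-0.1800j
Node n3: branches {R1, L1, R3, R6, R9, C1, R10} → V_3 = 0.1561+0.4120j
Node n4: branches {L1, R4, R5, C1, I1, R13} → V_4 = 3.124-0.6180j
Node n5: branches {R6, R7, R8, R10, L2, R13} → V_5 = 2.872-0.5532j
Source currents: i(V1)=-3.550-0.1244j

0.003891-0.001383j A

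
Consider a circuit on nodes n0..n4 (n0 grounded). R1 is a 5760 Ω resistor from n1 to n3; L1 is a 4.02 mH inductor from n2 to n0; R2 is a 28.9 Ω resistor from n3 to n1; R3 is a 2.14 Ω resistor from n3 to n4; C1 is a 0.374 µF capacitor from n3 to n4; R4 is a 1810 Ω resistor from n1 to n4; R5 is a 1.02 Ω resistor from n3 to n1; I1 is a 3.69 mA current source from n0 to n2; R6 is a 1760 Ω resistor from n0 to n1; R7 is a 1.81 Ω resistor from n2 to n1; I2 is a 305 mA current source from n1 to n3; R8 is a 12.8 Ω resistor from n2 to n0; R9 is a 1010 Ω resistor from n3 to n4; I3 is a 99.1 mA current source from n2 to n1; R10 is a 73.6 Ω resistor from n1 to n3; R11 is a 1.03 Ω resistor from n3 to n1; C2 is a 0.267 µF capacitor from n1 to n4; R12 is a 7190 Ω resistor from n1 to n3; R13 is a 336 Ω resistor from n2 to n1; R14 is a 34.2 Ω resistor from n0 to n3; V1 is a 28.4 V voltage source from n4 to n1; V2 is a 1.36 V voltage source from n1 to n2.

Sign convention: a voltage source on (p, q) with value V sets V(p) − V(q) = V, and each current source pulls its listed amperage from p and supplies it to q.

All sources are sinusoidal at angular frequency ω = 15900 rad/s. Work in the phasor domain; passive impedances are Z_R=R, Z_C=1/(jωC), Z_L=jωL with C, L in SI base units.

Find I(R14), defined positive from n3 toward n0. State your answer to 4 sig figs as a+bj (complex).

Element admittances at ω=15900 rad/s:
  Y(R1) = 0.0001736+0.000j S between n1,n3
  Y(L1) = 0.000-0.01565j S between n2,n0
  Y(R2) = 0.03460+0.000j S between n3,n1
  Y(R3) = 0.4673+0.000j S between n3,n4
  Y(C1) = 0.000+0.005947j S between n3,n4
  Y(R4) = 0.0005525+0.000j S between n1,n4
  Y(R5) = 0.9804+0.000j S between n3,n1
  I1: injects 0.00369 A into n2 (from n0)
  Y(R6) = 0.0005682+0.000j S between n0,n1
  Y(R7) = 0.5525+0.000j S between n2,n1
  I2: injects 0.305 A into n3 (from n1)
  Y(R8) = 0.07812+0.000j S between n2,n0
  Y(R9) = 0.0009901+0.000j S between n3,n4
  I3: injects 0.0991 A into n1 (from n2)
  Y(R10) = 0.01359+0.000j S between n1,n3
  Y(R11) = 0.9709+0.000j S between n3,n1
  Y(C2) = 0.000+0.004245j S between n1,n4
  Y(R12) = 0.0001391+0.000j S between n1,n3
  Y(R13) = 0.002976+0.000j S between n2,n1
  Y(R14) = 0.02924+0.000j S between n0,n3
  V1: constraint V(n4)−V(n1) = 28.4
  V2: constraint V(n1)−V(n2) = 1.36
Assemble and solve the 6×6 MNA system:
  V(n1)=-0.4189-0.2735j  V(n2)=-1.779-0.2735j  V(n3)=5.034-0.2157j  V(n4)=27.98-0.2735j
  i(V1)=-10.76-0.2299j  i(V2)=-0.8033+0.006462j

0.1472-0.006306j A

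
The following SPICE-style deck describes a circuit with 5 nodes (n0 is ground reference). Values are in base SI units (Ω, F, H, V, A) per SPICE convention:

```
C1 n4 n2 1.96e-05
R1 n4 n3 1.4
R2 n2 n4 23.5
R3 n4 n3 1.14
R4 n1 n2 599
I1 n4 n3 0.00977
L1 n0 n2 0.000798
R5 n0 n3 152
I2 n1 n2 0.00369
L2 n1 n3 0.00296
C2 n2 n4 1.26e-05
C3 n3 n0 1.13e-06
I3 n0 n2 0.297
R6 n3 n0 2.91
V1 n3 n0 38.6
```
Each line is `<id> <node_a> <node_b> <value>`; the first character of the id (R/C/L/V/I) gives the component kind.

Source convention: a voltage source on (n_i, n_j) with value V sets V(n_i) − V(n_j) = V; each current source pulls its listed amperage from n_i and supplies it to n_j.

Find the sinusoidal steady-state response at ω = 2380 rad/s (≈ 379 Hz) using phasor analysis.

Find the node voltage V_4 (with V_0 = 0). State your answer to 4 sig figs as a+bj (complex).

37.11-1.869j V

Element admittances at ω=2380 rad/s:
  Y(C1) = 0.000+0.04665j S between n4,n2
  Y(R1) = 0.7143+0.000j S between n4,n3
  Y(R2) = 0.04255+0.000j S between n2,n4
  Y(R3) = 0.8772+0.000j S between n4,n3
  Y(R4) = 0.001669+0.000j S between n1,n2
  I1: injects 0.00977 A into n3 (from n4)
  Y(L1) = 0.000-0.5265j S between n0,n2
  Y(R5) = 0.006579+0.000j S between n0,n3
  I2: injects 0.00369 A into n2 (from n1)
  Y(L2) = 0.000-0.1419j S between n1,n3
  Y(C2) = 0.000+0.02999j S between n2,n4
  Y(C3) = 0.000+0.002689j S between n3,n0
  I3: injects 0.297 A into n2 (from n0)
  Y(R6) = 0.3436+0.000j S between n3,n0
  V1: constraint V(n3)−V(n0) = 38.6
Assemble and solve the 5×5 MNA system:
  V(n1)=38.53-0.5454j  V(n2)=-5.632+5.194j  V(n3)=38.60+0.000j  V(n4)=37.11-1.869j
  i(V1)=-15.96-3.069j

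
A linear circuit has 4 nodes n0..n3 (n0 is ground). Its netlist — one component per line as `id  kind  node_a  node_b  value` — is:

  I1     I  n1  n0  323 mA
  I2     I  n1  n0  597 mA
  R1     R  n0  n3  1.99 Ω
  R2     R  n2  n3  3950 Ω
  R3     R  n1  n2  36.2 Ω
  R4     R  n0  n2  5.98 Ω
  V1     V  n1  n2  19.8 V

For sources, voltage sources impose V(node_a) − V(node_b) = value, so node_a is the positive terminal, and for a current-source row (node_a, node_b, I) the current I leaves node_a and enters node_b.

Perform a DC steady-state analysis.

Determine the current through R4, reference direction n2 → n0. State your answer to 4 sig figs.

Apply KCL at each of the 3 non-ground nodes and solve the resulting linear system.
Node n1: branches {I1, I2, R3, V1} → V_1 = 14.31
Node n2: branches {R2, R3, R4, V1} → V_2 = -5.493
Node n3: branches {R1, R2} → V_3 = -0.002766
Source currents: i(V1)=-1.467

-0.9186 A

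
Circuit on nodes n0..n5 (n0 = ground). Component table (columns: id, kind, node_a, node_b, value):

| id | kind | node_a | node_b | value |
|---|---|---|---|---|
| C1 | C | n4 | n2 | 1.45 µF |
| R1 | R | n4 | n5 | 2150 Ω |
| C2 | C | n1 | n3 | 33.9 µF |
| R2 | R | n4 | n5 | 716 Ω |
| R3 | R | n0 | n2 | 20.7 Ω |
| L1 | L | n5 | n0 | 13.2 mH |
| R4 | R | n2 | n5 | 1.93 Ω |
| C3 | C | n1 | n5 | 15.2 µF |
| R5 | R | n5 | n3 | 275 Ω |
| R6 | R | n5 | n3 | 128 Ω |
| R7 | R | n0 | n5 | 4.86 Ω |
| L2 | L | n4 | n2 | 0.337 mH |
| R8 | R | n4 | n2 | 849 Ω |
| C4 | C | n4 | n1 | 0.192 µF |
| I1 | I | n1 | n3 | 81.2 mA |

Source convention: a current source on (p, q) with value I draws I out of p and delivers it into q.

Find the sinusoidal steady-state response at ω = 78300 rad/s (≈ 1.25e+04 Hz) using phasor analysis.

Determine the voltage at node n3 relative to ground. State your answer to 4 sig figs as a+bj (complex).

Element admittances at ω=78300 rad/s:
  Y(C1) = 0.000+0.1135j S between n4,n2
  Y(R1) = 0.0004651+0.000j S between n4,n5
  Y(C2) = 0.000+2.654j S between n1,n3
  Y(R2) = 0.001397+0.000j S between n4,n5
  Y(R3) = 0.04831+0.000j S between n0,n2
  Y(L1) = 0.000-0.0009675j S between n5,n0
  Y(R4) = 0.5181+0.000j S between n2,n5
  Y(C3) = 0.000+1.190j S between n1,n5
  Y(R5) = 0.003636+0.000j S between n5,n3
  Y(R6) = 0.007812+0.000j S between n5,n3
  Y(R7) = 0.2058+0.000j S between n0,n5
  Y(L2) = 0.000-0.03790j S between n4,n2
  Y(R8) = 0.001178+0.000j S between n4,n2
  Y(C4) = 0.000+0.01503j S between n4,n1
  I1: injects 0.0812 A into n3 (from n1)
Assemble and solve the 5×5 MNA system:
  V(n1)=0.0002912+2.874e-06j  V(n2)=-4.634e-08+5.290e-06j  V(n3)=0.0004231-0.03059j  V(n4)=4.806e-05+6.501e-06j  V(n5)=1.672e-08-1.242e-06j

0.0004231-0.03059j V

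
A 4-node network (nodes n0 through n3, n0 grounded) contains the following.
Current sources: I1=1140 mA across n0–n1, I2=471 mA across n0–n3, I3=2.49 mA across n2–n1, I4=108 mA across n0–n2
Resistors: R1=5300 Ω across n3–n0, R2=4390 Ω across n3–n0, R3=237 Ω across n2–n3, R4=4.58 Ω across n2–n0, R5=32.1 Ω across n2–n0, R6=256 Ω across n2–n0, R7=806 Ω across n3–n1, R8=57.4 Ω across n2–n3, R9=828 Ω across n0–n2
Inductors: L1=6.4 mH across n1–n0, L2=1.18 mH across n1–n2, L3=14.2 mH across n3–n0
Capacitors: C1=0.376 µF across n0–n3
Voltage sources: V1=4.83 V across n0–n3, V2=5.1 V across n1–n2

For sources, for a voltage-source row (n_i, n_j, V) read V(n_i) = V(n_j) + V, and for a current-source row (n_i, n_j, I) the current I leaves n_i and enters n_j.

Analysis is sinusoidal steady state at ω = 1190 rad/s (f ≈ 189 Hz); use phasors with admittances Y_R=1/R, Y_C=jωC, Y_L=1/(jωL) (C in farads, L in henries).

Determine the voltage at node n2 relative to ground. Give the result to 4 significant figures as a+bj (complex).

2.398+3.548j V

MNA unknowns: 3 node voltages V₁..V_3 plus 2 source currents (V1, V2)
I1: z[0]−=1.14, z[1]+=1.14
R1: Y=0.0001887+0.000j on G[3,0]
L1: Y=0.000-0.1313j on G[1,0]
R2: Y=0.0002278+0.000j on G[3,0]
L2: Y=0.000-0.7121j on G[1,2]
R3: Y=0.004219+0.000j on G[2,3]
R4: Y=0.2183+0.000j on G[2,0]
I2: z[0]−=0.471, z[3]+=0.471
R5: Y=0.03115+0.000j on G[2,0]
R6: Y=0.003906+0.000j on G[2,0]
R7: Y=0.001241+0.000j on G[3,1]
C1: Y=0.000+0.0004474j on G[0,3]
R8: Y=0.01742+0.000j on G[2,3]
I3: z[2]−=0.00249, z[1]+=0.00249
I4: z[0]−=0.108, z[2]+=0.108
R9: Y=0.001208+0.000j on G[0,2]
L3: Y=0.000-0.05918j on G[3,0]
V1: row V0−V3=4.83, i_V1 at 0,3
V2: row V1−V2=5.1, i_V2 at 1,2
solve → V1=7.498+3.548j, V2=2.398+3.548j, V3=-4.830+0.000j
aux → i_V1=-0.6447+0.2025j, i_V2=0.6614+4.612j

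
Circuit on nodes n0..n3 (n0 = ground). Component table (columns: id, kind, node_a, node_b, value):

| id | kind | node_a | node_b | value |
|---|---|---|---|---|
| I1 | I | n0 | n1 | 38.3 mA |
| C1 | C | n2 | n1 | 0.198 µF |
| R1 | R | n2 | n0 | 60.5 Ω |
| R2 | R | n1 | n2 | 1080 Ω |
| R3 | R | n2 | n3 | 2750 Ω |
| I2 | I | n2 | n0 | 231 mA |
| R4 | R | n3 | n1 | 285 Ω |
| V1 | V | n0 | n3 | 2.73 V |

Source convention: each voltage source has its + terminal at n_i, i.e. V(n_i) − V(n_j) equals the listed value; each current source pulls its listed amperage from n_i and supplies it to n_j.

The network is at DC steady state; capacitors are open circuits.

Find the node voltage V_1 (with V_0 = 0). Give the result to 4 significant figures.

Apply KCL at each of the 3 non-ground nodes and solve the resulting linear system.
Node n1: branches {I1, C1, R2, R4} → V_1 = 3.799
Node n2: branches {C1, R1, R2, R3, I2} → V_2 = -12.82
Node n3: branches {R3, R4, V1} → V_3 = -2.730
Source currents: i(V1)=-0.01924

3.799 V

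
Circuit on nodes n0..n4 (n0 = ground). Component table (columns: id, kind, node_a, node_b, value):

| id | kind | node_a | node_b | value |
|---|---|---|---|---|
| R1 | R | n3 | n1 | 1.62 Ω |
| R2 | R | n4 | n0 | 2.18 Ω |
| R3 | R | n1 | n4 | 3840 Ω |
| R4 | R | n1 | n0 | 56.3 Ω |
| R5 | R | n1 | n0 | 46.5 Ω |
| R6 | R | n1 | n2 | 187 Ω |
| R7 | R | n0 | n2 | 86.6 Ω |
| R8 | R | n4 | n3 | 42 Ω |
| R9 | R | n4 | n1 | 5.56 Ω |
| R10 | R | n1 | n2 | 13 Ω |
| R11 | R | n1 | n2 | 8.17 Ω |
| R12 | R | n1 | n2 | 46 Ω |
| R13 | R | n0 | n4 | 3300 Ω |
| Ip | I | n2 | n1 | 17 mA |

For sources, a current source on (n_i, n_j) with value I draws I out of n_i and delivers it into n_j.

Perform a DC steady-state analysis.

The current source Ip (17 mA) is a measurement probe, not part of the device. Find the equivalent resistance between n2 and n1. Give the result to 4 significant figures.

R_eq = 4.215 Ω

MNA unknowns: 4 node voltages V₁..V_4
R1: Y=0.6173 on G[3,1]
R2: Y=0.4587 on G[4,0]
R3: Y=0.0002604 on G[1,4]
R4: Y=0.01776 on G[1,0]
R5: Y=0.02151 on G[1,0]
R6: Y=0.005348 on G[1,2]
R7: Y=0.01155 on G[0,2]
R8: Y=0.02381 on G[4,3]
R9: Y=0.1799 on G[4,1]
R10: Y=0.07692 on G[1,2]
R11: Y=0.1224 on G[1,2]
R12: Y=0.02174 on G[1,2]
R13: Y=0.0003030 on G[0,4]
Ip: z[2]−=0.017, z[1]+=0.017
solve → V1=0.004319, V2=-0.06733, V3=0.004207, V4=0.001324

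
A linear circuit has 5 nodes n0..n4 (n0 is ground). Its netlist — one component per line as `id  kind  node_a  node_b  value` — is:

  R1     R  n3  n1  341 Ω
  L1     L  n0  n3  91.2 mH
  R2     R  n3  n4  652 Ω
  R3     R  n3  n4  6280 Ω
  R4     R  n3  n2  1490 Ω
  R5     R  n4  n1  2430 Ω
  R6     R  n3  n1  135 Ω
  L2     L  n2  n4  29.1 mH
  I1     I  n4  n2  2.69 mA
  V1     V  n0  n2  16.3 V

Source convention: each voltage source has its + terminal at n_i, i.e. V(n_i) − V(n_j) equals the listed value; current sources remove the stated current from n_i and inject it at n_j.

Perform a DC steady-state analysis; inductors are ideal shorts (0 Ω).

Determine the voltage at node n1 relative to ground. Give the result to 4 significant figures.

Element admittances at DC:
  Y(R1) = 0.002933 S between n3,n1
  L1: short n0↔n3 (DC inductor)
  Y(R2) = 0.001534 S between n3,n4
  Y(R3) = 0.0001592 S between n3,n4
  Y(R4) = 0.0006711 S between n3,n2
  Y(R5) = 0.0004115 S between n4,n1
  Y(R6) = 0.007407 S between n3,n1
  L2: short n2↔n4 (DC inductor)
  I1: injects 0.00269 A into n2 (from n4)
  V1: constraint V(n0)−V(n2) = 16.3
Assemble and solve the 7×7 MNA system:
  V(n1)=-0.6239  V(n2)=-16.30  V(n3)=0.000  V(n4)=-16.30
  i(L1)=0.04499  i(L2)=-0.03136  i(V1)=-0.04499

-0.6239 V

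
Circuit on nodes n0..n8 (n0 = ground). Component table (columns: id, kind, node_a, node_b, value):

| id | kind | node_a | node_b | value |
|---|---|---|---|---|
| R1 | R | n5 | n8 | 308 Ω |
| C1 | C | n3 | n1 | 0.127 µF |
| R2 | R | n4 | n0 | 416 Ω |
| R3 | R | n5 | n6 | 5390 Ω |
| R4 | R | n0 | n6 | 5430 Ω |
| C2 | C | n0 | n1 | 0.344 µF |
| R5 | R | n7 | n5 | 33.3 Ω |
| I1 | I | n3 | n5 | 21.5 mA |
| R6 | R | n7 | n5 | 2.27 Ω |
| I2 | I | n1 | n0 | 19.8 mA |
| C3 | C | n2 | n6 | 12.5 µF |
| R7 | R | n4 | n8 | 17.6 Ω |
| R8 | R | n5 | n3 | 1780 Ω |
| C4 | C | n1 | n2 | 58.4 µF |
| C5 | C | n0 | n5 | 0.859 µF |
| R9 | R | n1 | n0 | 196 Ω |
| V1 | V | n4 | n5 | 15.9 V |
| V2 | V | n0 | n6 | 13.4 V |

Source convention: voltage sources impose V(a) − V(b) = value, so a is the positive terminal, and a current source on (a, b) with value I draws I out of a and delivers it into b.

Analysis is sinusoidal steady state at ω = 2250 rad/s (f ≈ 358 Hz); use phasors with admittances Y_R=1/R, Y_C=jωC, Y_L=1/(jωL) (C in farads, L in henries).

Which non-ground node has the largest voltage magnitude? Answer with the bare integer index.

3

Element admittances at ω=2250 rad/s:
  Y(R1) = 0.003247+0.000j S between n5,n8
  Y(C1) = 0.000+0.0002858j S between n3,n1
  Y(R2) = 0.002404+0.000j S between n4,n0
  Y(R3) = 0.0001855+0.000j S between n5,n6
  Y(R4) = 0.0001842+0.000j S between n0,n6
  Y(C2) = 0.000+0.0007740j S between n0,n1
  Y(R5) = 0.03003+0.000j S between n7,n5
  I1: injects 0.0215 A into n5 (from n3)
  Y(R6) = 0.4405+0.000j S between n7,n5
  I2: injects 0.0198 A into n0 (from n1)
  Y(C3) = 0.000+0.02813j S between n2,n6
  Y(R7) = 0.05682+0.000j S between n4,n8
  Y(R8) = 0.0005618+0.000j S between n5,n3
  Y(C4) = 0.000+0.1314j S between n1,n2
  Y(C5) = 0.000+0.001933j S between n0,n5
  Y(R9) = 0.005102+0.000j S between n1,n0
  V1: constraint V(n4)−V(n5) = 15.9
  V2: constraint V(n0)−V(n6) = 13.4
Assemble and solve the 10×10 MNA system:
  V(n1)=-12.88-1.667j  V(n2)=-12.97-1.373j  V(n3)=-35.05+19.28j  V(n4)=8.462+8.000j  V(n5)=-7.438+8.000j  V(n6)=-13.40+0.000j  V(n7)=-7.438+8.000j  V(n8)=7.602+8.000j
  i(V1)=-0.06917-0.01923j  i(V2)=-0.04219-0.01362j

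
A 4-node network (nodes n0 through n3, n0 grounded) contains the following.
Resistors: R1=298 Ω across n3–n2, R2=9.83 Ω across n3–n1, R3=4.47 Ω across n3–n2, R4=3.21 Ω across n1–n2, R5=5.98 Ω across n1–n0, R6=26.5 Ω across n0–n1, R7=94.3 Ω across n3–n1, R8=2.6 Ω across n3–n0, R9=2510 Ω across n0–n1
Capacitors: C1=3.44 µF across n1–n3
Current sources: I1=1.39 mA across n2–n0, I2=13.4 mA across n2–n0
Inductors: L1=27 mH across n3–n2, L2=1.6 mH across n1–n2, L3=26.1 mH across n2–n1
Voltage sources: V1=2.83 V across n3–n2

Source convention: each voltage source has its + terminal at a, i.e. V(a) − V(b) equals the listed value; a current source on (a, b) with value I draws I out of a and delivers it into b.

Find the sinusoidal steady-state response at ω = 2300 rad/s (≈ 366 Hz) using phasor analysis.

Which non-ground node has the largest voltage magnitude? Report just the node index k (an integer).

MNA unknowns: 3 node voltages V₁..V_3 plus 1 source current (V1)
R1: Y=0.003356+0.000j on G[3,2]
R2: Y=0.1017+0.000j on G[3,1]
C1: Y=0.000+0.007912j on G[1,3]
R3: Y=0.2237+0.000j on G[3,2]
I1: z[2]−=0.00139, z[0]+=0.00139
L1: Y=0.000-0.01610j on G[3,2]
R4: Y=0.3115+0.000j on G[1,2]
R5: Y=0.1672+0.000j on G[1,0]
R6: Y=0.03774+0.000j on G[0,1]
I2: z[2]−=0.0134, z[0]+=0.0134
L2: Y=0.000-0.2717j on G[1,2]
R7: Y=0.01060+0.000j on G[3,1]
R8: Y=0.3846+0.000j on G[3,0]
L3: Y=0.000-0.01666j on G[2,1]
R9: Y=0.0003984+0.000j on G[0,1]
V1: row V3−V2=2.83, i_V1 at 3,2
solve → V1=-1.226+0.3502j, V2=-2.214-0.1870j, V3=0.6160-0.1870j
aux → i_V1=-1.091+0.1633j

2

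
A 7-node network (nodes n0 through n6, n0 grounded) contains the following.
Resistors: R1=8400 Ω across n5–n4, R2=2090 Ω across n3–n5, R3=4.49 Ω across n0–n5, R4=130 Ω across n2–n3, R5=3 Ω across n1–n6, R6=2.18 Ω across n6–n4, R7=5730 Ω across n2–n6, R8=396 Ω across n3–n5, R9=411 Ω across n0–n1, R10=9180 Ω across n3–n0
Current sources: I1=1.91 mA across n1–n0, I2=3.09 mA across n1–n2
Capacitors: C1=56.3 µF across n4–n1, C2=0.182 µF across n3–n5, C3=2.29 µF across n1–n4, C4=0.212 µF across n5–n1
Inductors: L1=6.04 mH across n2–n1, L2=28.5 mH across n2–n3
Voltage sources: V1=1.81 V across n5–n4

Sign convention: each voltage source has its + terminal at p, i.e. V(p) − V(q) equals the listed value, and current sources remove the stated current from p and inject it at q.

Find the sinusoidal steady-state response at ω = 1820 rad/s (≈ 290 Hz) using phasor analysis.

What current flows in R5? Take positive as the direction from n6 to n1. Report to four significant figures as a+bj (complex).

MNA unknowns: 6 node voltages V₁..V_6 plus 1 source current (V1)
R1: Y=0.0001190+0.000j on G[5,4]
I1: z[1]−=0.00191, z[0]+=0.00191
R2: Y=0.0004785+0.000j on G[3,5]
C1: Y=0.000+0.1025j on G[4,1]
R3: Y=0.2227+0.000j on G[0,5]
R4: Y=0.007692+0.000j on G[2,3]
R5: Y=0.3333+0.000j on G[1,6]
R6: Y=0.4587+0.000j on G[6,4]
C2: Y=0.000+0.0003312j on G[3,5]
C3: Y=0.000+0.004168j on G[1,4]
R7: Y=0.0001745+0.000j on G[2,6]
R8: Y=0.002525+0.000j on G[3,5]
L1: Y=0.000-0.09097j on G[2,1]
C4: Y=0.000+0.0003858j on G[5,1]
R9: Y=0.002433+0.000j on G[0,1]
R10: Y=0.0001089+0.000j on G[3,0]
L2: Y=0.000-0.01928j on G[2,3]
I2: z[1]−=0.00309, z[2]+=0.00309
V1: row V5−V4=1.81, i_V1 at 5,4
solve → V1=-1.767-0.01551j, V2=-1.763+0.07639j, V3=-1.651+0.3053j, V4=-1.798+2.013e-05j, V5=0.01154+2.013e-05j, V6=-1.785-0.006497j
aux → i_V1=-0.007874-0.0003246j

-0.005998+0.003004j A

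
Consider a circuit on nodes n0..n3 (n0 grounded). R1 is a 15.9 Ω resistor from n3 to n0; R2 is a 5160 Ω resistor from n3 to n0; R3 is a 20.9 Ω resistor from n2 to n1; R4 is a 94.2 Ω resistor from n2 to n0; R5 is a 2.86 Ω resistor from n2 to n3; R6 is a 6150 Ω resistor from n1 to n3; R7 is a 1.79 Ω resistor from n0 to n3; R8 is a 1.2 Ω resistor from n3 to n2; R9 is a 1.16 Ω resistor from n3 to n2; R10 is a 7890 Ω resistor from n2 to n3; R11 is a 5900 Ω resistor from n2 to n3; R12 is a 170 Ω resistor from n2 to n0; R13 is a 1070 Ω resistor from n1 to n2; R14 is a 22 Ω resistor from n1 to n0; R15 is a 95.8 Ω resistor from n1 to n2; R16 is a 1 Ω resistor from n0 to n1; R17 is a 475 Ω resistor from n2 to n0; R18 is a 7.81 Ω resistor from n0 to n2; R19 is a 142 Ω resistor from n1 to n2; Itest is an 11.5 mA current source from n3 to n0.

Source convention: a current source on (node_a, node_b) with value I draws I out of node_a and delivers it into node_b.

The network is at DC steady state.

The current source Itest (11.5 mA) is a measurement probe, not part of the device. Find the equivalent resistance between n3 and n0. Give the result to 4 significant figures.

R_eq = 1.232 Ω

Apply KCL at each of the 3 non-ground nodes and solve the resulting linear system.
Node n1: branches {R3, R6, R13, R14, R15, R16, R19} → V_1 = -0.0007683
Node n2: branches {R3, R4, R5, R8, R9, R10, R11, R12, R13, R15, R17, R18, R19} → V_2 = -0.01286
Node n3: branches {R1, R2, R5, R6, R7, R8, R9, R10, R11, Itest} → V_3 = -0.01417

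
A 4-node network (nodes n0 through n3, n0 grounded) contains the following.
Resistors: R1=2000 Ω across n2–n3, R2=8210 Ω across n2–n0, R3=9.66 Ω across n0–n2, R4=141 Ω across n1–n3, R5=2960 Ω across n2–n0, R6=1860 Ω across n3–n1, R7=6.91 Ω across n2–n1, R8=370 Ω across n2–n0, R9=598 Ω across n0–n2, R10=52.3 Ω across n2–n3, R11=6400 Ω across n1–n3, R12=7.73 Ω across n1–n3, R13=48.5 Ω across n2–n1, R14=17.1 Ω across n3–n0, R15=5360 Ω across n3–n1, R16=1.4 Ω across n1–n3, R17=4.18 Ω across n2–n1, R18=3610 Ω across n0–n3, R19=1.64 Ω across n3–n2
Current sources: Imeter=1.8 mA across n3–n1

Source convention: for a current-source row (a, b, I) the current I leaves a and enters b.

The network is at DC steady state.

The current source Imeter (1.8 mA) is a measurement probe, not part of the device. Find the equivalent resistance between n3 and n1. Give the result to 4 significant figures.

R_eq = 0.9062 Ω

MNA unknowns: 3 node voltages V₁..V_3
R1: Y=0.0005000 on G[2,3]
R2: Y=0.0001218 on G[2,0]
R3: Y=0.1035 on G[0,2]
R4: Y=0.007092 on G[1,3]
R5: Y=0.0003378 on G[2,0]
R6: Y=0.0005376 on G[3,1]
R7: Y=0.1447 on G[2,1]
R8: Y=0.002703 on G[2,0]
R9: Y=0.001672 on G[0,2]
R10: Y=0.01912 on G[2,3]
R11: Y=0.0001563 on G[1,3]
R12: Y=0.1294 on G[1,3]
R13: Y=0.02062 on G[2,1]
R14: Y=0.05848 on G[3,0]
R15: Y=0.0001866 on G[3,1]
R16: Y=0.7143 on G[1,3]
R17: Y=0.2392 on G[2,1]
R18: Y=0.0002770 on G[0,3]
R19: Y=0.6098 on G[3,2]
Imeter: z[3]−=0.0018, z[1]+=0.0018
solve → V1=0.001232, V2=0.0002164, V3=-0.0003991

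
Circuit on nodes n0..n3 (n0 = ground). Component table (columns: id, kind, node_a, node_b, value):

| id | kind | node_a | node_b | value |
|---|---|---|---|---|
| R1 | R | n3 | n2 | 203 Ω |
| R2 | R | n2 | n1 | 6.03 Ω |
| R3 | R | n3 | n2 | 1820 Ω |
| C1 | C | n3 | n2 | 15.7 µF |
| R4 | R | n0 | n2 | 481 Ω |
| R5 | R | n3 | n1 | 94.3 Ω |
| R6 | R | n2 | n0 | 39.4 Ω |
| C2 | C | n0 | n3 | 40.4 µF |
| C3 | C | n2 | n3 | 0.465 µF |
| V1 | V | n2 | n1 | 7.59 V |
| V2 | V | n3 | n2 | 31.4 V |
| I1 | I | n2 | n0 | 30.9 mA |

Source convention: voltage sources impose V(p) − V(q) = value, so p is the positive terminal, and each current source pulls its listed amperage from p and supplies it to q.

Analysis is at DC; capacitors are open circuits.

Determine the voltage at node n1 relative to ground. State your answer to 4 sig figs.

MNA unknowns: 3 node voltages V₁..V_3 plus 2 source currents (V1, V2)
R1: Y=0.004926 on G[3,2]
R2: Y=0.1658 on G[2,1]
R3: Y=0.0005495 on G[3,2]
C1: Y=0.000 on G[3,2]
R4: Y=0.002079 on G[0,2]
R5: Y=0.01060 on G[3,1]
R6: Y=0.02538 on G[2,0]
C2: Y=0.000 on G[0,3]
C3: Y=0.000 on G[2,3]
V1: row V2−V1=7.59, i_V1 at 2,1
V2: row V3−V2=31.4, i_V2 at 3,2
I1: z[2]−=0.0309, z[0]+=0.0309
solve → V1=-8.715, V2=-1.125, V3=30.27
aux → i_V1=-1.672, i_V2=-0.5854

-8.715 V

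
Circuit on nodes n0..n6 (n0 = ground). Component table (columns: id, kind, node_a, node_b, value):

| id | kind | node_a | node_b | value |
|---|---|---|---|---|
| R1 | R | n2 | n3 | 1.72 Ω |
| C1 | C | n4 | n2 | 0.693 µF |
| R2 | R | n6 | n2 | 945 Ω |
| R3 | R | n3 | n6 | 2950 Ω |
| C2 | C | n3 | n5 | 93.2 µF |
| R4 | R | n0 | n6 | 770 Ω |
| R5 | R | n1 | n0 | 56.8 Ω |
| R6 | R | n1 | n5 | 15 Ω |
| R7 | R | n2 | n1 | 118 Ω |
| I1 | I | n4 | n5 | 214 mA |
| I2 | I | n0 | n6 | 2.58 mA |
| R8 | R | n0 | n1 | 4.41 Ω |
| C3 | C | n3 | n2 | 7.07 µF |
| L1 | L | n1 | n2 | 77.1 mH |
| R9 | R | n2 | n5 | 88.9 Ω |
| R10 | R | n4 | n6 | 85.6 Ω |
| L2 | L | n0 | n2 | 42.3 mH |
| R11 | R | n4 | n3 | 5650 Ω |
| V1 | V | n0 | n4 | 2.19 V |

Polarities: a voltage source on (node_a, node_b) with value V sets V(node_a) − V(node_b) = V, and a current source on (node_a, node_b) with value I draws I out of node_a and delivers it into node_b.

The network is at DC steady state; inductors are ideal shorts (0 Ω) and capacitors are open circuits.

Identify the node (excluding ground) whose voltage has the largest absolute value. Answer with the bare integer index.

MNA unknowns: 6 node voltages V₁..V_6 plus 3 source currents (L1, L2, V1)
R1: Y=0.5814 on G[2,3]
C1: Y=0.000 on G[4,2]
R2: Y=0.001058 on G[6,2]
R3: Y=0.0003390 on G[3,6]
C2: Y=0.000 on G[3,5]
R4: Y=0.001299 on G[0,6]
R5: Y=0.01761 on G[1,0]
R6: Y=0.06667 on G[1,5]
R7: Y=0.008475 on G[2,1]
I1: z[4]−=0.214, z[5]+=0.214
I2: z[0]−=0.00258, z[6]+=0.00258
R8: Y=0.2268 on G[0,1]
C3: Y=0.000 on G[3,2]
L1: row V1−V2=0, i_L1 at 1,2
R9: Y=0.01125 on G[2,5]
R10: Y=0.01168 on G[4,6]
L2: row V0−V2=0, i_L2 at 0,2
R11: Y=0.0001770 on G[4,3]
V1: row V0−V4=2.19, i_V1 at 0,4
solve → V1=0.000, V2=0.000, V3=-0.001598, V4=-2.190, V5=2.747, V6=-1.600
aux → i_L1=0.1831, i_L2=-0.2114, i_V1=0.2067

5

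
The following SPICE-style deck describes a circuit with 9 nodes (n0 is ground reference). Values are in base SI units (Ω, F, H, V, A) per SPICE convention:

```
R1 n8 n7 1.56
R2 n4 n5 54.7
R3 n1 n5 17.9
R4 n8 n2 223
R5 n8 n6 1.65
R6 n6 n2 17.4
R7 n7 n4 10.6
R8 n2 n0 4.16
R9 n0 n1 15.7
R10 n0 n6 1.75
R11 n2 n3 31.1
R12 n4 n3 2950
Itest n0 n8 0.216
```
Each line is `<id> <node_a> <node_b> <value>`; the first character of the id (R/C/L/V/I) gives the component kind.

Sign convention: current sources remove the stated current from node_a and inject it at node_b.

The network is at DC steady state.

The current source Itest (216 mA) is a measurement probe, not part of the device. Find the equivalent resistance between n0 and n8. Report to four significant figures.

Apply KCL at each of the 8 non-ground nodes and solve the resulting linear system.
Node n1: branches {R3, R9} → V_1 = 0.1053
Node n2: branches {R4, R6, R8, R11} → V_2 = 0.07428
Node n3: branches {R11, R12} → V_3 = 0.07968
Node n4: branches {R2, R7, R12} → V_4 = 0.5920
Node n5: branches {R2, R3} → V_5 = 0.2253
Node n6: branches {R5, R6, R10} → V_6 = 0.3350
Node n7: branches {R1, R7} → V_7 = 0.6649
Node n8: branches {R1, R4, R5, Itest} → V_8 = 0.6756

R_eq = 3.128 Ω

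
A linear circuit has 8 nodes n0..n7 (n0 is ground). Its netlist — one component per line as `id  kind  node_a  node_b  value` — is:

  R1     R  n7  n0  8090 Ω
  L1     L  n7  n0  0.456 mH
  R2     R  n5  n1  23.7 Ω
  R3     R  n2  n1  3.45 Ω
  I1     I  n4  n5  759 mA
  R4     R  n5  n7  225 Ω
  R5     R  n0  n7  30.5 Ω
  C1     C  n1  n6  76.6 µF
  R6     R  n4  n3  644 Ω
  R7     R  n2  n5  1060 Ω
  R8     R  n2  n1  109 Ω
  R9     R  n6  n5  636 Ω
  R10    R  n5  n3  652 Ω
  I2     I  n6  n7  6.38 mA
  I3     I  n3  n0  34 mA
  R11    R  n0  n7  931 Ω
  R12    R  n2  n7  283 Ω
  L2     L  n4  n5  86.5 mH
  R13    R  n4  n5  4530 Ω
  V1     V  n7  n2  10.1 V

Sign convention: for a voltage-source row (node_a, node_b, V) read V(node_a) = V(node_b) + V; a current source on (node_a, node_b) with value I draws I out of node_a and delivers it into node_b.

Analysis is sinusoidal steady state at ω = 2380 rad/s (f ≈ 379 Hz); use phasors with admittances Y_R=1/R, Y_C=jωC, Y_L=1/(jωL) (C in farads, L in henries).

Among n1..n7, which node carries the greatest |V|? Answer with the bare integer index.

Apply KCL at each of the 7 non-ground nodes and solve the resulting linear system.
Node n1: branches {R2, R3, C1, R8} → V_1 = -10.09-0.03687j
Node n2: branches {R3, R7, R8, R12, V1} → V_2 = -10.10-0.03685j
Node n3: branches {R6, R10, I3} → V_3 = -36.65-77.20j
Node n4: branches {I1, R6, L2, R13} → V_4 = -41.20-153.4j
Node n5: branches {R2, I1, R4, R7, R9, R10, L2, R13} → V_5 = -9.870-0.03581j
Node n6: branches {C1, R9, I2} → V_6 = -10.09-0.003775j
Node n7: branches {R1, L1, R4, R5, I2, R11, R12, V1} → V_7 = -0.001359-0.03685j
Source currents: i(V1)=-0.03917+4.630e-06j

4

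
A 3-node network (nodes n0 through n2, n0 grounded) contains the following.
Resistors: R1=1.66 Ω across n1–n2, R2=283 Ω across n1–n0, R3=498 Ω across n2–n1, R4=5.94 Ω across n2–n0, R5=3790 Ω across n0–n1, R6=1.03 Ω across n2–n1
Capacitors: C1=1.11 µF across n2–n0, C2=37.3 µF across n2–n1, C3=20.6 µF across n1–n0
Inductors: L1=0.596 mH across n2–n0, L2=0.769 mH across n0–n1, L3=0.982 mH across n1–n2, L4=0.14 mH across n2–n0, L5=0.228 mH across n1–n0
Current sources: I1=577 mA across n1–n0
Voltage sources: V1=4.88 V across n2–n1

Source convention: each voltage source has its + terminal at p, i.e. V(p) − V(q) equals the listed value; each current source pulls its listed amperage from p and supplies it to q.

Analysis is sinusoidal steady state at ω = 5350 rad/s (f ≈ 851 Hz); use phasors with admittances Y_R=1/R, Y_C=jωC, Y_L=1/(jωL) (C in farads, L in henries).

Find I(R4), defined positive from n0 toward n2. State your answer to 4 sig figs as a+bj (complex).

Apply KCL at each of the 2 non-ground nodes and solve the resulting linear system.
Node n1: branches {R1, R2, C2, R3, I1, R5, C3, R6, L2, L3, L5, V1} → V_1 = -3.111-0.3325j
Node n2: branches {R1, C1, C2, R3, L1, R4, R6, L3, L4, V1} → V_2 = 1.769-0.3325j
Source currents: i(V1)=-7.439+2.917j

-0.2978+0.05598j A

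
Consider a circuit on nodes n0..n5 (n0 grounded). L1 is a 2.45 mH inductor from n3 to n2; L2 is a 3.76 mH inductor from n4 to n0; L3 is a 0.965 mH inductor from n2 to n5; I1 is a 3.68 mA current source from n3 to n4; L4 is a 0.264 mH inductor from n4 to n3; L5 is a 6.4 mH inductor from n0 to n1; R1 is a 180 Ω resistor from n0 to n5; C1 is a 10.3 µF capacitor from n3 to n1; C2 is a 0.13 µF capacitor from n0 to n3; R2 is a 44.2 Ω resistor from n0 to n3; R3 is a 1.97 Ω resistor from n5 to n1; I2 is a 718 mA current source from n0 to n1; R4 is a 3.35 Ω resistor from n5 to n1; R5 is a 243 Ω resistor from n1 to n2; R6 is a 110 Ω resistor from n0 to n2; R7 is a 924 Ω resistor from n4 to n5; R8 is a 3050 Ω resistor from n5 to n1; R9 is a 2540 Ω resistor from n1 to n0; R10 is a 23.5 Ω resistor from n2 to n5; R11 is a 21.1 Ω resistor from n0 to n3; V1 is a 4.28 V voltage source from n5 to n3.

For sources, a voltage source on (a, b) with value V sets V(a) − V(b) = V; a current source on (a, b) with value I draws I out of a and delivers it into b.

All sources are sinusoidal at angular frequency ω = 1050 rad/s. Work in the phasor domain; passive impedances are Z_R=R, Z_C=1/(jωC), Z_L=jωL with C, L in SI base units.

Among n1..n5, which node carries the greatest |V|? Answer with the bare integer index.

1

Element admittances at ω=1050 rad/s:
  Y(L1) = 0.000-0.3887j S between n3,n2
  Y(L2) = 0.000-0.2533j S between n4,n0
  Y(L3) = 0.000-0.9869j S between n2,n5
  I1: injects 0.00368 A into n4 (from n3)
  Y(L4) = 0.000-3.608j S between n4,n3
  Y(L5) = 0.000-0.1488j S between n0,n1
  Y(R1) = 0.005556+0.000j S between n0,n5
  Y(C1) = 0.000+0.01081j S between n3,n1
  Y(C2) = 0.000+0.0001365j S between n0,n3
  Y(R2) = 0.02262+0.000j S between n0,n3
  Y(R3) = 0.5076+0.000j S between n5,n1
  I2: injects 0.718 A into n1 (from n0)
  Y(R4) = 0.2985+0.000j S between n5,n1
  Y(R5) = 0.004115+0.000j S between n1,n2
  Y(R6) = 0.009091+0.000j S between n0,n2
  Y(R7) = 0.001082+0.000j S between n4,n5
  Y(R8) = 0.0003279+0.000j S between n5,n1
  Y(R9) = 0.0003937+0.000j S between n1,n0
  Y(R10) = 0.04255+0.000j S between n2,n5
  Y(R11) = 0.04739+0.000j S between n0,n3
  V1: constraint V(n5)−V(n3) = 4.28
Assemble and solve the 6×6 MNA system:
  V(n1)=3.308+2.370j  V(n2)=1.660+1.858j  V(n3)=-1.422+1.827j  V(n4)=-1.329+1.709j  V(n5)=2.858+1.827j
  i(V1)=0.3223+1.611j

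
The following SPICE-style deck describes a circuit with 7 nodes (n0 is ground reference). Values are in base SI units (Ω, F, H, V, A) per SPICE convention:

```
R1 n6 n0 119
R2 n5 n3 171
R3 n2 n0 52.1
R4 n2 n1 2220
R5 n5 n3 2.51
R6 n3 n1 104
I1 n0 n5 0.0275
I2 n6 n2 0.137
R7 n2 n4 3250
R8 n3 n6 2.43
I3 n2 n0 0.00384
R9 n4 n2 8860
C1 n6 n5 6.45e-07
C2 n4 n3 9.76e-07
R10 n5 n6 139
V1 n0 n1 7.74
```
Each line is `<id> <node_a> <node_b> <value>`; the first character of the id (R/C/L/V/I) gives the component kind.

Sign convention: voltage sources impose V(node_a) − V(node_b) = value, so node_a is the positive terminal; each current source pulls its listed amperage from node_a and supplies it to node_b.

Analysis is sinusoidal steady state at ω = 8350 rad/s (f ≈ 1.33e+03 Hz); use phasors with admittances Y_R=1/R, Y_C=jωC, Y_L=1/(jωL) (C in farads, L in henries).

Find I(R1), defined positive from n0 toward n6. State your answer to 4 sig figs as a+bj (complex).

MNA unknowns: 6 node voltages V₁..V_6 plus 1 source current (V1)
R1: Y=0.008403+0.000j on G[6,0]
R2: Y=0.005848+0.000j on G[5,3]
R3: Y=0.01919+0.000j on G[2,0]
R4: Y=0.0004505+0.000j on G[2,1]
R5: Y=0.3984+0.000j on G[5,3]
R6: Y=0.009615+0.000j on G[3,1]
I1: z[0]−=0.0275, z[5]+=0.0275
I2: z[6]−=0.137, z[2]+=0.137
R7: Y=0.0003077+0.000j on G[2,4]
R8: Y=0.4115+0.000j on G[3,6]
I3: z[2]−=0.00384, z[0]+=0.00384
R9: Y=0.0001129+0.000j on G[4,2]
C1: Y=0.000+0.005386j on G[6,5]
C2: Y=0.000+0.008150j on G[4,3]
R10: Y=0.007194+0.000j on G[5,6]
V1: row V0−V1=7.74, i_V1 at 0,1
solve → V1=-7.740+0.000j, V2=6.259-0.01693j, V3=-9.775+0.01751j, V4=-9.734-0.8078j, V5=-9.710+0.01503j, V6=-9.902+0.01954j
aux → i_V1=0.01326-0.0001607j

0.08321-0.0001642j A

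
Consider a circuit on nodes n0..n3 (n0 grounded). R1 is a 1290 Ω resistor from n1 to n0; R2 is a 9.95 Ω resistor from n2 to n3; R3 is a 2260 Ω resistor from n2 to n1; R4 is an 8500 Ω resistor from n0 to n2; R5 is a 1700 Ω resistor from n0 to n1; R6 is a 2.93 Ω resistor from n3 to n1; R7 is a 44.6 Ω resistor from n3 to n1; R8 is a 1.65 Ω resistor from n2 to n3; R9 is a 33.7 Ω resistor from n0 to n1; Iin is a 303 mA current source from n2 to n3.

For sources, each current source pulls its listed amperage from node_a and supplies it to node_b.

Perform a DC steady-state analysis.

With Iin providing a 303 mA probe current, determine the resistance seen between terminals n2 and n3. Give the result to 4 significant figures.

R_eq = 1.414 Ω

Apply KCL at each of the 3 non-ground nodes and solve the resulting linear system.
Node n1: branches {R1, R3, R5, R6, R7, R9} → V_1 = 0.001616
Node n2: branches {R2, R3, R4, R8, Iin} → V_2 = -0.4262
Node n3: branches {R2, R6, R7, R8, Iin} → V_3 = 0.002274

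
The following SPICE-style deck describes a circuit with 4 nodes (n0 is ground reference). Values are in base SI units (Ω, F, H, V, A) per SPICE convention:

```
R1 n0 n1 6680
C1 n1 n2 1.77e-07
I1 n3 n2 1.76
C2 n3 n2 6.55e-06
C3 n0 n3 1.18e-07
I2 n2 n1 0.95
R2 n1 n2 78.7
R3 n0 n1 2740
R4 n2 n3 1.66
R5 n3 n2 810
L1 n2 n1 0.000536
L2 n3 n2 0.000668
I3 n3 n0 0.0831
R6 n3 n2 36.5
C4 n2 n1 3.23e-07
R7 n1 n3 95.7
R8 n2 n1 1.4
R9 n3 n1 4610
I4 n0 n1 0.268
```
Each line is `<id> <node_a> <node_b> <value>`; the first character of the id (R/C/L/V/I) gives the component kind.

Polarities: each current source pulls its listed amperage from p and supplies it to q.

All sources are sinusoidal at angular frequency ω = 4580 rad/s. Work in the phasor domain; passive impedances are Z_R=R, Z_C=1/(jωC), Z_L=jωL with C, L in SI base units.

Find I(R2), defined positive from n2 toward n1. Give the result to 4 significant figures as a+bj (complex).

-0.01404-0.009048j A

MNA unknowns: 3 node voltages V₁..V_3
R1: Y=0.0001497+0.000j on G[0,1]
C1: Y=0.000+0.0008107j on G[1,2]
I1: z[3]−=1.76, z[2]+=1.76
C2: Y=0.000+0.03000j on G[3,2]
C3: Y=0.000+0.0005404j on G[0,3]
I2: z[2]−=0.95, z[1]+=0.95
R2: Y=0.01271+0.000j on G[1,2]
R3: Y=0.0003650+0.000j on G[0,1]
R4: Y=0.6024+0.000j on G[2,3]
R5: Y=0.001235+0.000j on G[3,2]
L1: Y=0.000-0.4074j on G[2,1]
L2: Y=0.000-0.3269j on G[3,2]
I3: z[3]−=0.0831, z[0]+=0.0831
R6: Y=0.02740+0.000j on G[3,2]
C4: Y=0.000+0.001479j on G[2,1]
R7: Y=0.01045+0.000j on G[1,3]
R8: Y=0.7143+0.000j on G[2,1]
R9: Y=0.0002169+0.000j on G[3,1]
I4: z[0]−=0.268, z[1]+=0.268
solve → V1=171.7-176.6j, V2=170.6-177.3j, V3=168.2-178.6j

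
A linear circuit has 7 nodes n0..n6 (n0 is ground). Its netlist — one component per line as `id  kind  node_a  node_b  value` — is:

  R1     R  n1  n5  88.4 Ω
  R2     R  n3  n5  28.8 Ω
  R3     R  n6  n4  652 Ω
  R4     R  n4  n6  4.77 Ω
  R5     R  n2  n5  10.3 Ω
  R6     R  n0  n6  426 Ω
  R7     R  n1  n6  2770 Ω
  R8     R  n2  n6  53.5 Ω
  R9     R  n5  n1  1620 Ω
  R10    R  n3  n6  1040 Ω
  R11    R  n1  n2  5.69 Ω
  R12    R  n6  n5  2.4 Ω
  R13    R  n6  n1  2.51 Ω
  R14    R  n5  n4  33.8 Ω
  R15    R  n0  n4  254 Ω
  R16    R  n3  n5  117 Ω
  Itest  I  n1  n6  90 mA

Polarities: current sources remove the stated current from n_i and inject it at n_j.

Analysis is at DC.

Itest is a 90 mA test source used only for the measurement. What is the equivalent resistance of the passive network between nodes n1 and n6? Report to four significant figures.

Apply KCL at each of the 6 non-ground nodes and solve the resulting linear system.
Node n1: branches {R1, R7, R9, R11, R13, Itest} → V_1 = -0.1891
Node n2: branches {R5, R8, R11} → V_2 = -0.1218
Node n3: branches {R2, R10, R16} → V_3 = -0.02334
Node n4: branches {R3, R4, R14, R15} → V_4 = -0.001181
Node n5: branches {R1, R2, R5, R9, R12, R14, R16} → V_5 = -0.02390
Node n6: branches {R3, R4, R6, R7, R8, R10, R12, R13, Itest} → V_6 = 0.001980

R_eq = 2.123 Ω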